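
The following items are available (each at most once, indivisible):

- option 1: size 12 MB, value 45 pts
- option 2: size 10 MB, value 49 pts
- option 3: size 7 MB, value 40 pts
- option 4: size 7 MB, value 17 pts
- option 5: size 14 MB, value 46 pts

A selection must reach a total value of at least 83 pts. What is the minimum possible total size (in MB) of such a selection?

17

Subsets with value ≥ 83, sorted by total size:
- option 2+option 3: size 17, value 89
- option 1+option 3: size 19, value 85
- option 3+option 5: size 21, value 86
- option 1+option 2: size 22, value 94
Minimum size: 17 MB.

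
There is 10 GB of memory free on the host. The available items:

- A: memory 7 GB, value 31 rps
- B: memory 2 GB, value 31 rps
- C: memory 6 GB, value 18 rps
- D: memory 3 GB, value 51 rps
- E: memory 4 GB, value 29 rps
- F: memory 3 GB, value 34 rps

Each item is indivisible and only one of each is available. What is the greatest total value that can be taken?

This is a 0/1 knapsack; check combinations near the capacity.
- B+D+F: memory 2+3+3=8, value 31+51+34=116
- D+E+F: memory 3+4+3=10, value 51+29+34=114
- B+D+E: memory 2+3+4=9, value 31+51+29=111
- B+E+F: memory 2+4+3=9, value 31+29+34=94
- D+F: memory 3+3=6, value 51+34=85
Best: 116 rps.

116 rps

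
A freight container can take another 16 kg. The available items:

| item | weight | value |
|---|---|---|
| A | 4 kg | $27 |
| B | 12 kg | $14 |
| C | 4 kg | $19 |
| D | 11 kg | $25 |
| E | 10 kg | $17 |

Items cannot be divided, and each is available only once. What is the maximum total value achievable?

$52

Check high-value combinations within 16 kg:
- A+D: weight 4+11=15, value 27+25=52
- A+C: weight 4+4=8, value 27+19=46
- A+E: weight 4+10=14, value 27+17=44
- C+D: weight 4+11=15, value 19+25=44
Best: $52.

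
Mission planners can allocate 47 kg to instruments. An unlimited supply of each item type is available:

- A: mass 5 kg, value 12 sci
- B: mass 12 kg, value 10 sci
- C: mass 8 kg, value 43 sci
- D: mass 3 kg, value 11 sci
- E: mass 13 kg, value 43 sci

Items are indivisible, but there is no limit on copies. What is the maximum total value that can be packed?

237 sci

Best value-per-unit is C at 43/8; filling with it alone gives 5×43 = 215.
Optimal mix: 5×C + 2×D → mass 46, value 237.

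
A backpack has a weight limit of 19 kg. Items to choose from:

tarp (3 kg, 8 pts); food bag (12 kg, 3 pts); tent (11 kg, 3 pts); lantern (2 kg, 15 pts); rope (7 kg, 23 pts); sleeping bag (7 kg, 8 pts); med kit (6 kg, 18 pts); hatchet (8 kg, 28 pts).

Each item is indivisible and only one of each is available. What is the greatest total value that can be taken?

69 pts

Check high-value combinations within 19 kg:
- tarp+lantern+med kit+hatchet: weight 3+2+6+8=19, value 8+15+18+28=69
- lantern+rope+hatchet: weight 2+7+8=17, value 15+23+28=66
- tarp+lantern+rope+med kit: weight 3+2+7+6=18, value 8+15+23+18=64
Best: 69 pts.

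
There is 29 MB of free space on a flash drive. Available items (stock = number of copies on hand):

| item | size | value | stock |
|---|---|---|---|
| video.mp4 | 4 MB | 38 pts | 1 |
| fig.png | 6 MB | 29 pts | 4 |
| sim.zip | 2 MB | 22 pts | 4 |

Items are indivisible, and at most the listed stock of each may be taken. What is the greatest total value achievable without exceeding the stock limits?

Best selections within size 29 and stock limits:
- 1×video.mp4 + 3×fig.png + 3×sim.zip: size 28, value 191
- 1×video.mp4 + 2×fig.png + 4×sim.zip: size 24, value 184
- 3×fig.png + 4×sim.zip: size 26, value 175
Best: 191 pts.

191 pts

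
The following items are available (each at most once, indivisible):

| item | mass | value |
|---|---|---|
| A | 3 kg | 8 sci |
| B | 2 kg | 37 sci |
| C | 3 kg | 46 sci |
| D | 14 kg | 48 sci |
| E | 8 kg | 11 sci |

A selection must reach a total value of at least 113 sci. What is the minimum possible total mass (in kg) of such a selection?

Subsets with value ≥ 113, sorted by total mass:
- B+C+D: mass 19, value 131
- A+B+C+D: mass 22, value 139
- B+C+D+E: mass 27, value 142
Minimum mass: 19 kg.

19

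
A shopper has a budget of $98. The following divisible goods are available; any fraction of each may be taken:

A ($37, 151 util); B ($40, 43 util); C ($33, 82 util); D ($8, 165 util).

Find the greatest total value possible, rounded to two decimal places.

419.50

Take in order of value per unit:
- D (165/8 per unit): all 8 → value 165, running total 165.00
- A (151/37 per unit): all 37 → value 151, running total 316.00
- C (82/33 per unit): all 33 → value 82, running total 398.00
- B (43/40 per unit): 20 of 40 → value 20×43/40 = 21.5000, running total 419.50
Total 419.50.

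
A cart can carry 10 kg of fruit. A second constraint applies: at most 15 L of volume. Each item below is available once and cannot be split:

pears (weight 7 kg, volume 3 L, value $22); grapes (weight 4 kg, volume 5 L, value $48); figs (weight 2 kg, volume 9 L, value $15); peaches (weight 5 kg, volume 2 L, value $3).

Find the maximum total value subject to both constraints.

$63

Feasible sets respecting both limits:
- grapes+figs: weight 6, volume 14, value 63
- grapes+peaches: weight 9, volume 7, value 51
- grapes: weight 4, volume 5, value 48
Best: $63.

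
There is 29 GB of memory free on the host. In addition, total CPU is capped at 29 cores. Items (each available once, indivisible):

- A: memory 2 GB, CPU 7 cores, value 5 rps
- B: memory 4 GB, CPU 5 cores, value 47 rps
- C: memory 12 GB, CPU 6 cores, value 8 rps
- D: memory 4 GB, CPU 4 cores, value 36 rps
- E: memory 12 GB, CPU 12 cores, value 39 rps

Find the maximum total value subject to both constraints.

Feasible sets respecting both limits:
- A+B+D+E: memory 22, CPU 28, value 127
- B+D+E: memory 20, CPU 21, value 122
- A+B+C+D: memory 22, CPU 22, value 96
Best: 127 rps.

127 rps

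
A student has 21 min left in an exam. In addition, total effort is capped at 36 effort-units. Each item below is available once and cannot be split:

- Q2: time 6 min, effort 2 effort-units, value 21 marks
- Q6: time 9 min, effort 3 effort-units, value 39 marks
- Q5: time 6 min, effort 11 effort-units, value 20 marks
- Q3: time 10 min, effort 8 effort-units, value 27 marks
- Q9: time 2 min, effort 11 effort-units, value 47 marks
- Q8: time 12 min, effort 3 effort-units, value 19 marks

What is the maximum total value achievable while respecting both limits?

113 marks

Feasible sets respecting both limits:
- Q6+Q3+Q9: time 21, effort 22, value 113
- Q2+Q6+Q9: time 17, effort 16, value 107
- Q6+Q5+Q9: time 17, effort 25, value 106
- Q2+Q3+Q9: time 18, effort 21, value 95
Best: 113 marks.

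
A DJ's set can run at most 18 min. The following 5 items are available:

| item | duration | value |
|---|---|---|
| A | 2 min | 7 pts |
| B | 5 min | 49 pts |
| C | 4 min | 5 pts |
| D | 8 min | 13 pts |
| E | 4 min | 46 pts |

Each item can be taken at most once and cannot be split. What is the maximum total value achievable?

108 pts

Check high-value combinations within 18 min:
- B+D+E: duration 5+8+4=17, value 49+13+46=108
- A+B+C+E: duration 2+5+4+4=15, value 7+49+5+46=107
- A+B+E: duration 2+5+4=11, value 7+49+46=102
- B+C+E: duration 5+4+4=13, value 49+5+46=100
- B+E: duration 5+4=9, value 49+46=95
Best: 108 pts.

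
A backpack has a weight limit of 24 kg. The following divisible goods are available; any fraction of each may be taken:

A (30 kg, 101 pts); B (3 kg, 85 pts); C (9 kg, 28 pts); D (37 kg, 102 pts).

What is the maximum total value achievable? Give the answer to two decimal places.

155.70

Take in order of value per unit:
- B (85/3 per unit): all 3 → value 85, running total 85.00
- A (101/30 per unit): 21 of 30 → value 21×101/30 = 70.7000, running total 155.70
Total 155.70.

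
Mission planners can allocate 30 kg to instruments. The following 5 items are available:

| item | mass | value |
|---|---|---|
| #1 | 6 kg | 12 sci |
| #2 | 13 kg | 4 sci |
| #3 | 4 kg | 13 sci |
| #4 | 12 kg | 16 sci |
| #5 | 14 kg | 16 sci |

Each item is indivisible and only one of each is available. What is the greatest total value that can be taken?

45 sci

Check high-value combinations within 30 kg:
- #3+#4+#5: mass 4+12+14=30, value 13+16+16=45
- #1+#3+#4: mass 6+4+12=22, value 12+13+16=41
- #1+#3+#5: mass 6+4+14=24, value 12+13+16=41
- #2+#3+#4: mass 13+4+12=29, value 4+13+16=33
- #4+#5: mass 12+14=26, value 16+16=32
Best: 45 sci.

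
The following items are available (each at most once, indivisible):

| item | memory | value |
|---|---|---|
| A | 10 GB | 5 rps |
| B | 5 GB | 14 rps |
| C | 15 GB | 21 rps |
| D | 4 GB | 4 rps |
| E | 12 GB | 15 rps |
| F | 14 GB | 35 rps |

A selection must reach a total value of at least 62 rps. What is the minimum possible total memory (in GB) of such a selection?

31

Subsets with value ≥ 62, sorted by total memory:
- B+E+F: memory 31, value 64
- B+C+F: memory 34, value 70
- B+D+E+F: memory 35, value 68
- B+C+D+F: memory 38, value 74
Minimum memory: 31 GB.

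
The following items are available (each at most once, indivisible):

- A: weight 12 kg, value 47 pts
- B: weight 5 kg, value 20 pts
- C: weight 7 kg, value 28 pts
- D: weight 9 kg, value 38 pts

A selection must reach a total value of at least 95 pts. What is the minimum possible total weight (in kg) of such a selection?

24

Subsets with value ≥ 95, sorted by total weight:
- A+B+C: weight 24, value 95
- A+B+D: weight 26, value 105
- A+C+D: weight 28, value 113
Minimum weight: 24 kg.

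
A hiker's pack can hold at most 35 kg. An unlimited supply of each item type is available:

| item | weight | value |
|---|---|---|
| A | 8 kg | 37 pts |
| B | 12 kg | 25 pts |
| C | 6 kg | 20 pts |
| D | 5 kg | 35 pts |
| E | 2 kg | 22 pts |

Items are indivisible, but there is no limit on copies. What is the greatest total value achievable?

374 pts

Best value-per-unit is E at 22/2, and filling with it alone uses weight 17×2=34. No mix of the others beats 17×22 = 374.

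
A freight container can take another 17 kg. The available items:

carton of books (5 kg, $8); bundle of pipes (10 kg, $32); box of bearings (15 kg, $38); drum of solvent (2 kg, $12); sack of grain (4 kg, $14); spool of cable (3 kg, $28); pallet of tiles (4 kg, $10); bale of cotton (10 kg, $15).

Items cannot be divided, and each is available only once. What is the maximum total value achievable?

This is a 0/1 knapsack; check combinations near the capacity.
- bundle of pipes+sack of grain+spool of cable: weight 10+4+3=17, value 32+14+28=74
- bundle of pipes+drum of solvent+spool of cable: weight 10+2+3=15, value 32+12+28=72
- bundle of pipes+spool of cable+pallet of tiles: weight 10+3+4=17, value 32+28+10=70
Best: $74.

$74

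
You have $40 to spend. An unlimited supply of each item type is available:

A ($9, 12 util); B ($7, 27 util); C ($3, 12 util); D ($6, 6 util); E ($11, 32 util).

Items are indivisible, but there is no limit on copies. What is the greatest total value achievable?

Best value-per-unit is C at 12/3; filling with it alone gives 13×12 = 156.
Optimal mix: 1×B + 11×C → cost 40, value 159.

159 util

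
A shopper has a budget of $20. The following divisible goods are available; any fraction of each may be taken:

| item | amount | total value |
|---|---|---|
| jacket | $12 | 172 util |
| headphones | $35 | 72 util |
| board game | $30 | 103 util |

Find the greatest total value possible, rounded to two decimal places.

Take in order of value per unit:
- jacket (172/12 per unit): all 12 → value 172, running total 172.00
- board game (103/30 per unit): 8 of 30 → value 8×103/30 = 27.4667, running total 199.47
Total 199.47.

199.47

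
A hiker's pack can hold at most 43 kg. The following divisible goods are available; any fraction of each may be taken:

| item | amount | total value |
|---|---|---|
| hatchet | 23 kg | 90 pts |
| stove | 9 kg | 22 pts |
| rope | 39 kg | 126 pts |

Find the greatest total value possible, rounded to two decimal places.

Take in order of value per unit:
- hatchet (90/23 per unit): all 23 → value 90, running total 90.00
- rope (126/39 per unit): 20 of 39 → value 20×126/39 = 64.6154, running total 154.62
Total 154.62.

154.62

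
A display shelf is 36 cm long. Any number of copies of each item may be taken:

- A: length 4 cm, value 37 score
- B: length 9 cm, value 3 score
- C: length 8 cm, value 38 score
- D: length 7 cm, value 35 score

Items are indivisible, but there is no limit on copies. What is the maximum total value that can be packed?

Best value-per-unit is A at 37/4, and filling with it alone uses length 9×4=36. No mix of the others beats 9×37 = 333.

333 score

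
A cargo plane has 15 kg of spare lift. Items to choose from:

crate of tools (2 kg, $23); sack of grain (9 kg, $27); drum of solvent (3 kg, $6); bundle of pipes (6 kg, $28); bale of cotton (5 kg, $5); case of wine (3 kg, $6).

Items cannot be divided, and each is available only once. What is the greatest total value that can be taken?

$63

Check high-value combinations within 15 kg:
- crate of tools+drum of solvent+bundle of pipes+case of wine: weight 2+3+6+3=14, value 23+6+28+6=63
- crate of tools+drum of solvent+bundle of pipes: weight 2+3+6=11, value 23+6+28=57
- crate of tools+bundle of pipes+case of wine: weight 2+6+3=11, value 23+28+6=57
- crate of tools+bundle of pipes+bale of cotton: weight 2+6+5=13, value 23+28+5=56
- crate of tools+sack of grain+drum of solvent: weight 2+9+3=14, value 23+27+6=56
Best: $63.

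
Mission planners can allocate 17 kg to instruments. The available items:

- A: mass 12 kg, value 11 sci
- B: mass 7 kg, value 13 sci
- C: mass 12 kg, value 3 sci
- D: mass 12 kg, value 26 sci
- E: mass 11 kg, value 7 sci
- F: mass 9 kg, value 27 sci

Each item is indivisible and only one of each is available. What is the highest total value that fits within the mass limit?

Check high-value combinations within 17 kg:
- B+F: mass 7+9=16, value 13+27=40
- F: mass 9, value 27
- D: mass 12, value 26
- B: mass 7, value 13
- A: mass 12, value 11
Best: 40 sci.

40 sci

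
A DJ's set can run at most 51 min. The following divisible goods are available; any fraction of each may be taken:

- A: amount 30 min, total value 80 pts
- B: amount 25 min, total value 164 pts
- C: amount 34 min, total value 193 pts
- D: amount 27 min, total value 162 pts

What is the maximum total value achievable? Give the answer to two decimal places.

320.00

Take in order of value per unit:
- B (164/25 per unit): all 25 → value 164, running total 164.00
- D (162/27 per unit): 26 of 27 → value 26×162/27 = 156.0000, running total 320.00
Total 320.00.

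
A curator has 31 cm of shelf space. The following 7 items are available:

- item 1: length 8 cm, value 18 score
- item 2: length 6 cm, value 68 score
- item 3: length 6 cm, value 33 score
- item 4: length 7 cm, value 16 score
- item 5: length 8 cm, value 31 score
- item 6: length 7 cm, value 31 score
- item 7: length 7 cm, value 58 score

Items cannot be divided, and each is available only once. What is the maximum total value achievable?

190 score

This is a 0/1 knapsack; check combinations near the capacity.
- item 2+item 3+item 6+item 7: length 6+6+7+7=26, value 68+33+31+58=190
- item 2+item 3+item 5+item 7: length 6+6+8+7=27, value 68+33+31+58=190
- item 2+item 5+item 6+item 7: length 6+8+7+7=28, value 68+31+31+58=188
- item 1+item 2+item 3+item 7: length 8+6+6+7=27, value 18+68+33+58=177
Best: 190 score.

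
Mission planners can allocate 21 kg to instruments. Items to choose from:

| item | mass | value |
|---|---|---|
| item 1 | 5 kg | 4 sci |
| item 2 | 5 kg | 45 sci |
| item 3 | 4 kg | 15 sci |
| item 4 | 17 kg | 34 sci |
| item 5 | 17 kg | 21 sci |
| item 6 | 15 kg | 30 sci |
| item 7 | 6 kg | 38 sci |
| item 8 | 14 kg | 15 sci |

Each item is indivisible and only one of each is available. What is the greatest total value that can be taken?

This is a 0/1 knapsack; check combinations near the capacity.
- item 1+item 2+item 3+item 7: mass 5+5+4+6=20, value 4+45+15+38=102
- item 2+item 3+item 7: mass 5+4+6=15, value 45+15+38=98
- item 1+item 2+item 7: mass 5+5+6=16, value 4+45+38=87
- item 2+item 7: mass 5+6=11, value 45+38=83
Best: 102 sci.

102 sci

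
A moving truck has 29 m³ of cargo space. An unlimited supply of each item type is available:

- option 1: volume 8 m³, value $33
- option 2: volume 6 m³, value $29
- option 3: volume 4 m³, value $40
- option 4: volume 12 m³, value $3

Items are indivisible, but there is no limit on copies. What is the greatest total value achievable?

$280

Best value-per-unit is option 3 at 40/4, and filling with it alone uses volume 7×4=28. No mix of the others beats 7×40 = 280.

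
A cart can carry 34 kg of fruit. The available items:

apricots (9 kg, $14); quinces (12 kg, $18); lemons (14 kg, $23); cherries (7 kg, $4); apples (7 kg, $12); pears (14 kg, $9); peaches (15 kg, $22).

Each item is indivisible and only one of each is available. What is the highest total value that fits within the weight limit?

$53

Check high-value combinations within 34 kg:
- quinces+lemons+apples: weight 12+14+7=33, value 18+23+12=53
- quinces+apples+peaches: weight 12+7+15=34, value 18+12+22=52
- apricots+lemons+apples: weight 9+14+7=30, value 14+23+12=49
Best: $53.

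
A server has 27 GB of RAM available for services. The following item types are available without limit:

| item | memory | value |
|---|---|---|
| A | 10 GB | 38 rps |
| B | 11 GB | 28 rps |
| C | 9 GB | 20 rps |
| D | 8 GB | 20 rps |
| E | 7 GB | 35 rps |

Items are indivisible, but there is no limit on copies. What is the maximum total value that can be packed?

Best value-per-unit is E at 35/7; filling with it alone gives 3×35 = 105.
Optimal mix: 2×A + 1×E → memory 27, value 111.

111 rps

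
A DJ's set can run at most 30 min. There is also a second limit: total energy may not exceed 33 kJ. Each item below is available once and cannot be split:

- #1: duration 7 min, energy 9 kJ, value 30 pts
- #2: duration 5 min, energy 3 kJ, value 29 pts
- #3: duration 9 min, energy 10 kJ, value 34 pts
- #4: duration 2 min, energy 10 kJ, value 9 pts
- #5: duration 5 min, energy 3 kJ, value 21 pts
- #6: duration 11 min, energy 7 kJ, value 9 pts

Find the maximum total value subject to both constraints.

Feasible sets respecting both limits:
- #1+#2+#3+#5: duration 26, energy 25, value 114
- #1+#2+#3+#4: duration 23, energy 32, value 102
- #1+#2+#4+#5+#6: duration 30, energy 32, value 98
- #1+#3+#4+#5: duration 23, energy 32, value 94
Best: 114 pts.

114 pts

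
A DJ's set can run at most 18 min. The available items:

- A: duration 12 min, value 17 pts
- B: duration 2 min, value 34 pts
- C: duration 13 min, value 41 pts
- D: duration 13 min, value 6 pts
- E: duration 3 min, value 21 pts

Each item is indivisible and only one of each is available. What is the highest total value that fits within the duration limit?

Check high-value combinations within 18 min:
- B+C+E: duration 2+13+3=18, value 34+41+21=96
- B+C: duration 2+13=15, value 34+41=75
- A+B+E: duration 12+2+3=17, value 17+34+21=72
- C+E: duration 13+3=16, value 41+21=62
- B+D+E: duration 2+13+3=18, value 34+6+21=61
Best: 96 pts.

96 pts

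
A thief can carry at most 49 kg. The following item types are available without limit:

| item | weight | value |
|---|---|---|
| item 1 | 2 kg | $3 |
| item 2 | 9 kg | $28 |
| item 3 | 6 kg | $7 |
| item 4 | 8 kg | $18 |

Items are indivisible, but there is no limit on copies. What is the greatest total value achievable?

$146

Best value-per-unit is item 2 at 28/9; filling with it alone gives 5×28 = 140.
Optimal mix: 2×item 1 + 5×item 2 → weight 49, value 146.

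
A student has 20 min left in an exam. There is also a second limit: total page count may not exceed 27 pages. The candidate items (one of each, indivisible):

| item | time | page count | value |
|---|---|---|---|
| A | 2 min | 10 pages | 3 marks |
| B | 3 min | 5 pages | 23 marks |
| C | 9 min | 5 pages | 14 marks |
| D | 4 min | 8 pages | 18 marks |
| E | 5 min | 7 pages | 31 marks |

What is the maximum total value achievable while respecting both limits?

72 marks

Feasible sets respecting both limits:
- B+D+E: time 12, page count 20, value 72
- A+B+C+E: time 19, page count 27, value 71
- B+C+E: time 17, page count 17, value 68
- C+D+E: time 18, page count 20, value 63
Best: 72 marks.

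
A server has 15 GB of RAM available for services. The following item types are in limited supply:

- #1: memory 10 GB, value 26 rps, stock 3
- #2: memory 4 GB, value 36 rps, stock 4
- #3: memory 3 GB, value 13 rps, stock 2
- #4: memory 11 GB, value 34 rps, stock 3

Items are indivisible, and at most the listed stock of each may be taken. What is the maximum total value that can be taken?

Top feasible selections:
- 3×#2 + 1×#3: memory 15, value 121
- 3×#2: memory 12, value 108
- 2×#2 + 2×#3: memory 14, value 98
Best: 121 rps.

121 rps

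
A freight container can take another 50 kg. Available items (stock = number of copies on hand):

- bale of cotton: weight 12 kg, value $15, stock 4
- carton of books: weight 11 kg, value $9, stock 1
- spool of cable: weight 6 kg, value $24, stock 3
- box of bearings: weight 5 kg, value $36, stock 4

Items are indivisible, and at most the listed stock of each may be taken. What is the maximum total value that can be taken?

$231

Best selections within weight 50 and stock limits:
- 1×bale of cotton + 3×spool of cable + 4×box of bearings: weight 50, value 231
- 1×carton of books + 3×spool of cable + 4×box of bearings: weight 49, value 225
Best: $231.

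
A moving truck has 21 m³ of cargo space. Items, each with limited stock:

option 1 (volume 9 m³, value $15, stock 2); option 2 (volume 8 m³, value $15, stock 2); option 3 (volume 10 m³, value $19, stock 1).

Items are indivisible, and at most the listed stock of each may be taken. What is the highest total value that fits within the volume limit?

Top feasible selections:
- 1×option 2 + 1×option 3: volume 18, value 34
- 1×option 1 + 1×option 3: volume 19, value 34
- 2×option 2: volume 16, value 30
Best: $34.

$34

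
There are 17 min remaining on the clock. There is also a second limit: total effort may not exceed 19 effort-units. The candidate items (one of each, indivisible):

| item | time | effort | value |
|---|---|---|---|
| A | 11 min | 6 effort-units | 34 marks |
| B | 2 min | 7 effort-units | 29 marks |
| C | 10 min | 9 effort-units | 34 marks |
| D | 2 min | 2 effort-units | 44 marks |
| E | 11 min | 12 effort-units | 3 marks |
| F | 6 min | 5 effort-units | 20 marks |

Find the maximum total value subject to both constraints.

Feasible sets respecting both limits:
- A+B+D: time 15, effort 15, value 107
- B+C+D: time 14, effort 18, value 107
- B+D+F: time 10, effort 14, value 93
- A+D: time 13, effort 8, value 78
Best: 107 marks.

107 marks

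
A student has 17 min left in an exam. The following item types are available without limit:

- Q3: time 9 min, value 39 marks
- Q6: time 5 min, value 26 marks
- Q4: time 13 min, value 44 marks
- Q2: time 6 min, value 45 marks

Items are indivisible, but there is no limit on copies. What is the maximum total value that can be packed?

Best value-per-unit is Q2 at 45/6; filling with it alone gives 2×45 = 90.
Optimal mix: 1×Q6 + 2×Q2 → time 17, value 116.

116 marks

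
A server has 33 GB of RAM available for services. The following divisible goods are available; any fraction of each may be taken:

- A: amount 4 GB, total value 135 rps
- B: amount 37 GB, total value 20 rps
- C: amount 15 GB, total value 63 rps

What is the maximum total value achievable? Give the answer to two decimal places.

205.57

Take in order of value per unit:
- A (135/4 per unit): all 4 → value 135, running total 135.00
- C (63/15 per unit): all 15 → value 63, running total 198.00
- B (20/37 per unit): 14 of 37 → value 14×20/37 = 7.5676, running total 205.57
Total 205.57.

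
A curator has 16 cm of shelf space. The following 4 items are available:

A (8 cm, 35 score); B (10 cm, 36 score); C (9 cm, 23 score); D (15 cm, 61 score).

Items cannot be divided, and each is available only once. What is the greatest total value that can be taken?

61 score

Check high-value combinations within 16 cm:
- D: length 15, value 61
- B: length 10, value 36
- A: length 8, value 35
Best: 61 score.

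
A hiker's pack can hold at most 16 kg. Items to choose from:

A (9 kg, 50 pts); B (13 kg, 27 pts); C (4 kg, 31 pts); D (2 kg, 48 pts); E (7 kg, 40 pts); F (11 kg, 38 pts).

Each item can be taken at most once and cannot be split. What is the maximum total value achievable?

This is a 0/1 knapsack; check combinations near the capacity.
- A+C+D: weight 9+4+2=15, value 50+31+48=129
- C+D+E: weight 4+2+7=13, value 31+48+40=119
- A+D: weight 9+2=11, value 50+48=98
- A+E: weight 9+7=16, value 50+40=90
- D+E: weight 2+7=9, value 48+40=88
Best: 129 pts.

129 pts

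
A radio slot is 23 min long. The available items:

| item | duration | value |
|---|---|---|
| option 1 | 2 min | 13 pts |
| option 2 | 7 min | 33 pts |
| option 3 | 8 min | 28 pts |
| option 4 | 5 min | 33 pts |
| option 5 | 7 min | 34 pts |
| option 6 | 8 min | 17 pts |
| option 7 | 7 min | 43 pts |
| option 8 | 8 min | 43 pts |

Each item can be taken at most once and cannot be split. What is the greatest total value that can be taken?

Check high-value combinations within 23 min:
- option 1+option 4+option 7+option 8: duration 2+5+7+8=22, value 13+33+43+43=132
- option 1+option 4+option 5+option 7: duration 2+5+7+7=21, value 13+33+34+43=123
- option 1+option 4+option 5+option 8: duration 2+5+7+8=22, value 13+33+34+43=123
- option 1+option 2+option 5+option 7: duration 2+7+7+7=23, value 13+33+34+43=123
Best: 132 pts.

132 pts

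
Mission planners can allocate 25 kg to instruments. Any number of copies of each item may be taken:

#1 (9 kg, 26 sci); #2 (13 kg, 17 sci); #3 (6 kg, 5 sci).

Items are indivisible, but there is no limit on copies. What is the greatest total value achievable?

Best value-per-unit is #1 at 26/9; filling with it alone gives 2×26 = 52.
Optimal mix: 2×#1 + 1×#3 → mass 24, value 57.

57 sci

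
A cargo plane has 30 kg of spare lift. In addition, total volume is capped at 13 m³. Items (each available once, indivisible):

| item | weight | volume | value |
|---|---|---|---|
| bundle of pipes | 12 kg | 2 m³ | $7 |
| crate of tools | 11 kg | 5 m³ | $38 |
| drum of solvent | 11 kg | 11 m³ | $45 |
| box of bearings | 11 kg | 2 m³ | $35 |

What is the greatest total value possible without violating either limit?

$80

Feasible sets respecting both limits:
- drum of solvent+box of bearings: weight 22, volume 13, value 80
- crate of tools+box of bearings: weight 22, volume 7, value 73
- bundle of pipes+drum of solvent: weight 23, volume 13, value 52
- bundle of pipes+crate of tools: weight 23, volume 7, value 45
Best: $80.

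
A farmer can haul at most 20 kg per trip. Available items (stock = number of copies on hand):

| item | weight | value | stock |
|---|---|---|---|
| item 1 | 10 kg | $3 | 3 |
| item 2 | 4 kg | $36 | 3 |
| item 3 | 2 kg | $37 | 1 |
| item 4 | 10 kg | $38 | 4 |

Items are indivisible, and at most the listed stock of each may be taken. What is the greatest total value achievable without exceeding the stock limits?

$147

Top feasible selections:
- 2×item 2 + 1×item 3 + 1×item 4: weight 20, value 147
- 3×item 2 + 1×item 3: weight 14, value 145
- 1×item 1 + 2×item 2 + 1×item 3: weight 20, value 112
- 1×item 2 + 1×item 3 + 1×item 4: weight 16, value 111
Best: $147.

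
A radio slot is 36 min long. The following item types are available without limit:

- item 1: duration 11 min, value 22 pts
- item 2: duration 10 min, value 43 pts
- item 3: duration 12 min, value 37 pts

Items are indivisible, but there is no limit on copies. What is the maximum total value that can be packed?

129 pts

Best value-per-unit is item 2 at 43/10, and filling with it alone uses duration 3×10=30. No mix of the others beats 3×43 = 129.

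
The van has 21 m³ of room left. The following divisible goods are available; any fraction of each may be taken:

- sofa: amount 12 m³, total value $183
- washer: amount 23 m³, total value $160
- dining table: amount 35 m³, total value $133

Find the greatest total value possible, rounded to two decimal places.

Take in order of value per unit:
- sofa (183/12 per unit): all 12 → value 183, running total 183.00
- washer (160/23 per unit): 9 of 23 → value 9×160/23 = 62.6087, running total 245.61
Total 245.61.

245.61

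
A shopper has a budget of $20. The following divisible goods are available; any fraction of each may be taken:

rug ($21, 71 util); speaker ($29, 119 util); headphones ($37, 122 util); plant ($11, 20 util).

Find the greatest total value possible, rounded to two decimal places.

82.07

Take in order of value per unit:
- speaker (119/29 per unit): 20 of 29 → value 20×119/29 = 82.0690, running total 82.07
Total 82.07.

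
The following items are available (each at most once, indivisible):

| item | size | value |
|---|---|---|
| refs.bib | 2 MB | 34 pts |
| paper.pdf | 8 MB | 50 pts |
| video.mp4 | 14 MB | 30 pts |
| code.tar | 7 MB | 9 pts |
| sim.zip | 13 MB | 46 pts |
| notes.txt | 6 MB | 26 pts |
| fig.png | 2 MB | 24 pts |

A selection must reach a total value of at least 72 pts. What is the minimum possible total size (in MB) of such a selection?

10

Subsets with value ≥ 72, sorted by total size:
- refs.bib+paper.pdf: size 10, value 84
- refs.bib+notes.txt+fig.png: size 10, value 84
- paper.pdf+fig.png: size 10, value 74
- refs.bib+paper.pdf+fig.png: size 12, value 108
Minimum size: 10 MB.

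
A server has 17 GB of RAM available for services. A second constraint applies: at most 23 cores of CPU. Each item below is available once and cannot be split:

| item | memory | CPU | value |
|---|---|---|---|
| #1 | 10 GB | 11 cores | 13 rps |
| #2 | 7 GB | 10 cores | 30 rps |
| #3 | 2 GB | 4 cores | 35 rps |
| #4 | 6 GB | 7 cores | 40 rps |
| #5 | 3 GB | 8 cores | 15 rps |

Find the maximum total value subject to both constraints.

Feasible sets respecting both limits:
- #2+#3+#4: memory 15, CPU 21, value 105
- #3+#4+#5: memory 11, CPU 19, value 90
- #2+#3+#5: memory 12, CPU 22, value 80
Best: 105 rps.

105 rps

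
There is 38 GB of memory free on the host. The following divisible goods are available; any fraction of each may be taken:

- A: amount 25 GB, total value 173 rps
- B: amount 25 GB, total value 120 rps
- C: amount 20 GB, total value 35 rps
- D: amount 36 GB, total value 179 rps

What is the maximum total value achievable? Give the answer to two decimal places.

Take in order of value per unit:
- A (173/25 per unit): all 25 → value 173, running total 173.00
- D (179/36 per unit): 13 of 36 → value 13×179/36 = 64.6389, running total 237.64
Total 237.64.

237.64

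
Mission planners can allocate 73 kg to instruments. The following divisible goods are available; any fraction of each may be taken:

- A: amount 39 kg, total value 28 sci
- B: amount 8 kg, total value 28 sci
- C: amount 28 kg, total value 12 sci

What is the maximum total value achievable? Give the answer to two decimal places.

Take in order of value per unit:
- B (28/8 per unit): all 8 → value 28, running total 28.00
- A (28/39 per unit): all 39 → value 28, running total 56.00
- C (12/28 per unit): 26 of 28 → value 26×12/28 = 11.1429, running total 67.14
Total 67.14.

67.14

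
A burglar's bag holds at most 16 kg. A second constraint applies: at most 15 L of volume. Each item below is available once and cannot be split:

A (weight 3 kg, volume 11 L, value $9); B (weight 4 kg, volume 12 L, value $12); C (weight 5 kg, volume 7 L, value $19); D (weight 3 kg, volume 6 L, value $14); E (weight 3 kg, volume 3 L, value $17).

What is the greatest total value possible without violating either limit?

$36

Feasible sets respecting both limits:
- C+E: weight 8, volume 10, value 36
- C+D: weight 8, volume 13, value 33
- D+E: weight 6, volume 9, value 31
Best: $36.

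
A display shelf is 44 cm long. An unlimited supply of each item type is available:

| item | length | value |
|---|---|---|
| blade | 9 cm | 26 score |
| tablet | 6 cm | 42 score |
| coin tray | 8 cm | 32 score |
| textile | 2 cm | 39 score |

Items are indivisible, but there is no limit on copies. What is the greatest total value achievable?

Best value-per-unit is textile at 39/2, and filling with it alone uses length 22×2=44. No mix of the others beats 22×39 = 858.

858 score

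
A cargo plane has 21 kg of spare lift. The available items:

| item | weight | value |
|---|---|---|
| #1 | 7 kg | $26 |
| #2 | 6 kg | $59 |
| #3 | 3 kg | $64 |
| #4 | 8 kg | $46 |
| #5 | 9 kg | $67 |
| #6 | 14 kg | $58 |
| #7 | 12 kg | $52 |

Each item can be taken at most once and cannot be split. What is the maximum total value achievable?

Check high-value combinations within 21 kg:
- #2+#3+#5: weight 6+3+9=18, value 59+64+67=190
- #3+#4+#5: weight 3+8+9=20, value 64+46+67=177
- #2+#3+#7: weight 6+3+12=21, value 59+64+52=175
- #2+#3+#4: weight 6+3+8=17, value 59+64+46=169
Best: $190.

$190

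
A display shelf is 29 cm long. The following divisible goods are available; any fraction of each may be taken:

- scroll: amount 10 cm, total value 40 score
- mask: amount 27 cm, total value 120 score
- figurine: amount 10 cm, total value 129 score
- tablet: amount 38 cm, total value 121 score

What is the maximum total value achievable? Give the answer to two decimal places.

213.44

Take in order of value per unit:
- figurine (129/10 per unit): all 10 → value 129, running total 129.00
- mask (120/27 per unit): 19 of 27 → value 19×120/27 = 84.4444, running total 213.44
Total 213.44.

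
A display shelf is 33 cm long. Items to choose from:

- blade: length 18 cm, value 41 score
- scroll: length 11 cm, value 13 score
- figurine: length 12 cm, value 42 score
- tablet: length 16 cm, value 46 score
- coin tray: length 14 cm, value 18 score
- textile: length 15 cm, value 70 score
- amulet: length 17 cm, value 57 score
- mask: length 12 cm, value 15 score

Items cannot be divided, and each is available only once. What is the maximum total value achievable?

Check high-value combinations within 33 cm:
- textile+amulet: length 15+17=32, value 70+57=127
- tablet+textile: length 16+15=31, value 46+70=116
- figurine+textile: length 12+15=27, value 42+70=112
- blade+textile: length 18+15=33, value 41+70=111
- tablet+amulet: length 16+17=33, value 46+57=103
Best: 127 score.

127 score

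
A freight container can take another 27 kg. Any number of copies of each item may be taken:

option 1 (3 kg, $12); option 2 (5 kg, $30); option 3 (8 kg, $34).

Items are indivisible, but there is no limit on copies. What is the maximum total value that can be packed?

$150

Best value-per-unit is option 2 at 30/5, and filling with it alone uses weight 5×5=25. No mix of the others beats 5×30 = 150.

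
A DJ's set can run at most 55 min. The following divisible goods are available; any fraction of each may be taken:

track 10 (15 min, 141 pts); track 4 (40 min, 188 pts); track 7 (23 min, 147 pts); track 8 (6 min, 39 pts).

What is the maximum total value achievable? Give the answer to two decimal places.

Take in order of value per unit:
- track 10 (141/15 per unit): all 15 → value 141, running total 141.00
- track 8 (39/6 per unit): all 6 → value 39, running total 180.00
- track 7 (147/23 per unit): all 23 → value 147, running total 327.00
- track 4 (188/40 per unit): 11 of 40 → value 11×188/40 = 51.7000, running total 378.70
Total 378.70.

378.70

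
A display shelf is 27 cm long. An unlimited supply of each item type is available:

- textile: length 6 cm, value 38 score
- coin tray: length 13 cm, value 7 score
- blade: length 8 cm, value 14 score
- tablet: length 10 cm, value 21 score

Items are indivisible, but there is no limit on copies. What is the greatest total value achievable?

152 score

Best value-per-unit is textile at 38/6, and filling with it alone uses length 4×6=24. No mix of the others beats 4×38 = 152.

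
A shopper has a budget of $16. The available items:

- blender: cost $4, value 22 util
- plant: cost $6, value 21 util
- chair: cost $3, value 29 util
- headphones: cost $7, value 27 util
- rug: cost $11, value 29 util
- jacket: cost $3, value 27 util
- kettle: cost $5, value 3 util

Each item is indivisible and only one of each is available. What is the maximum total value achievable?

99 util

Check high-value combinations within $16:
- blender+plant+chair+jacket: cost 4+6+3+3=16, value 22+21+29+27=99
- chair+headphones+jacket: cost 3+7+3=13, value 29+27+27=83
- blender+chair+jacket+kettle: cost 4+3+3+5=15, value 22+29+27+3=81
Best: 99 util.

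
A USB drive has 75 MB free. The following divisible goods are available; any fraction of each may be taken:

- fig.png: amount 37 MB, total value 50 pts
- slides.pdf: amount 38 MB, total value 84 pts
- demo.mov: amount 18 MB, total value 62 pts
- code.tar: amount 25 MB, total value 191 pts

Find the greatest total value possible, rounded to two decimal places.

323.74

Take in order of value per unit:
- code.tar (191/25 per unit): all 25 → value 191, running total 191.00
- demo.mov (62/18 per unit): all 18 → value 62, running total 253.00
- slides.pdf (84/38 per unit): 32 of 38 → value 32×84/38 = 70.7368, running total 323.74
Total 323.74.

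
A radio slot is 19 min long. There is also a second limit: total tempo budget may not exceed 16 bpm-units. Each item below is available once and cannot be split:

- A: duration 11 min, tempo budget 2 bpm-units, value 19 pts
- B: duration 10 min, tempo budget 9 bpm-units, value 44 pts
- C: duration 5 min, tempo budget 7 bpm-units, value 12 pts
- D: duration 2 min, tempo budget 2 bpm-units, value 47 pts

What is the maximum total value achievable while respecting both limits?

Feasible sets respecting both limits:
- B+D: duration 12, tempo budget 11, value 91
- A+C+D: duration 18, tempo budget 11, value 78
- A+D: duration 13, tempo budget 4, value 66
- C+D: duration 7, tempo budget 9, value 59
Best: 91 pts.

91 pts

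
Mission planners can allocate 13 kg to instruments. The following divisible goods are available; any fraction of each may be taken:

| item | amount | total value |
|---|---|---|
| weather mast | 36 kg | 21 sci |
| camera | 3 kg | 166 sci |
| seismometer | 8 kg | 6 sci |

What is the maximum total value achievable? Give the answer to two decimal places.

Take in order of value per unit:
- camera (166/3 per unit): all 3 → value 166, running total 166.00
- seismometer (6/8 per unit): all 8 → value 6, running total 172.00
- weather mast (21/36 per unit): 2 of 36 → value 2×21/36 = 1.1667, running total 173.17
Total 173.17.

173.17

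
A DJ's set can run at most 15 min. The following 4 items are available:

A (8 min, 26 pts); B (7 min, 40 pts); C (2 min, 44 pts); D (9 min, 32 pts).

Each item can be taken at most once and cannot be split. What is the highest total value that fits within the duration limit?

84 pts

Check high-value combinations within 15 min:
- B+C: duration 7+2=9, value 40+44=84
- C+D: duration 2+9=11, value 44+32=76
- A+C: duration 8+2=10, value 26+44=70
- A+B: duration 8+7=15, value 26+40=66
Best: 84 pts.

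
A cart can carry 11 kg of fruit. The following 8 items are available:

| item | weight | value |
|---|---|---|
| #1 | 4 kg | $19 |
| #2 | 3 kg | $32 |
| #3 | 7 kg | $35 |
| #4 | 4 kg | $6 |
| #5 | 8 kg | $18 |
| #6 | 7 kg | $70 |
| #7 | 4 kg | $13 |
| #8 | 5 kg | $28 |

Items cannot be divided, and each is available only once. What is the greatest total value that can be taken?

$102

Check high-value combinations within 11 kg:
- #2+#6: weight 3+7=10, value 32+70=102
- #1+#6: weight 4+7=11, value 19+70=89
- #6+#7: weight 7+4=11, value 70+13=83
- #4+#6: weight 4+7=11, value 6+70=76
- #6: weight 7, value 70
Best: $102.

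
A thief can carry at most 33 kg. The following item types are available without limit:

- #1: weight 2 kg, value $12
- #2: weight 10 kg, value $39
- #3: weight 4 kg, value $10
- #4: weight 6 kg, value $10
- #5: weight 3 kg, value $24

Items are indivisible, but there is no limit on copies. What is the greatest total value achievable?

$264

Best value-per-unit is #5 at 24/3, and filling with it alone uses weight 11×3=33. No mix of the others beats 11×24 = 264.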